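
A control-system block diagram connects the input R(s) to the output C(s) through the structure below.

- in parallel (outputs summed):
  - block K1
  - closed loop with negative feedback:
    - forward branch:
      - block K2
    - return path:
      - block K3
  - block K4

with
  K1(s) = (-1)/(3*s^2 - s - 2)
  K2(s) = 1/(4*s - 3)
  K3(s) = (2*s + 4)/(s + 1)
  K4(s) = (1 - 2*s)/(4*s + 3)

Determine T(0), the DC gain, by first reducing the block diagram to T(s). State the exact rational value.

Step 1. collapse the loop (K2 forward, K3 return) -> (s + 1)/(4*s^2 + 3*s + 1)
Step 2. add K1, [K2/(1+K2*K3)], K4 (parallel) -> (-24*s^5 + 14*s^4 + 22*s^3 - 24*s^2 - 33*s - 11)/(48*s^5 + 56*s^4 - 17*s^3 - 52*s^2 - 29*s - 6)
The step-2 result is T(s). Setting s = 0: T(0) = -11/(-6) = 11/6.

Final answer: 11/6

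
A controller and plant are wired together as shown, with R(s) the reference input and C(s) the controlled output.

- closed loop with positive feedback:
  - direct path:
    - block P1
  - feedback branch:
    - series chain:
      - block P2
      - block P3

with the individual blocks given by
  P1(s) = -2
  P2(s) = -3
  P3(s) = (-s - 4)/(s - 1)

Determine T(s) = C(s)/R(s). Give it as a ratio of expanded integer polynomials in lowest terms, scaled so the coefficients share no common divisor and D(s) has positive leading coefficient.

First reduce the diagram to T(s).

Step 1 - reduce the series chain P2, P3: (3*s + 12)/(s - 1)
Step 2 - feedback reduction of P1, (P2*P3); the result is T(s) itself (integer coefficients, no common factor, positive leading denominator coefficient)

Answer: (2 - 2*s)/(7*s + 23)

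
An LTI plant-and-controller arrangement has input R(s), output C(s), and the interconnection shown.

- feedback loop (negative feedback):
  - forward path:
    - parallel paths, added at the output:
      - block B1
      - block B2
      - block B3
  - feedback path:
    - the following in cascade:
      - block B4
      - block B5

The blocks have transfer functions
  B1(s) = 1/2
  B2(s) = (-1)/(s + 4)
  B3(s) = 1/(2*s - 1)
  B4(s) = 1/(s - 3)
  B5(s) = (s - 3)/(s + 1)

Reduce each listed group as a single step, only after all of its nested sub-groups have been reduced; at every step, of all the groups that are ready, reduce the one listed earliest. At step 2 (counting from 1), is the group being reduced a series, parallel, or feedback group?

The answer is series.

Reasoning:
Step 1 - parallel reduction of B1, B2, B3
Step 2 - reduce the series chain B4, B5
Step 3 - collapse the loop ((B1+B2+B3) forward, (B4*B5) return)
At step 2 the group reduced is series.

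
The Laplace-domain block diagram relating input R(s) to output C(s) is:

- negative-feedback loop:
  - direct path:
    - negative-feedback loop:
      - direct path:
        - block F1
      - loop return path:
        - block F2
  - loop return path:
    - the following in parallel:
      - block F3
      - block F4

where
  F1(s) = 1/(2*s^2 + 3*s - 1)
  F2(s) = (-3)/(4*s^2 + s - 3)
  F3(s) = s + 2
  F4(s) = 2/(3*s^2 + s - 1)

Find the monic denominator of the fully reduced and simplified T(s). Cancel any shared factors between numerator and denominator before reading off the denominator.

Step 1 - reduce the feedback loop with forward F1 and return F2; result (4*s^2 + s - 3)/(8*s^4 + 14*s^3 - 7*s^2 - 10*s)
Step 2 - add F3, F4 (parallel); result (3*s^3 + 7*s^2 + s)/(3*s^2 + s - 1)
Step 3 - collapse the loop ([F1/(1+F1*F2)] forward, (F3+F4) return); result (12*s^4 + 7*s^3 - 12*s^2 - 4*s + 3)/(24*s^6 + 62*s^5 + 16*s^4 - 49*s^3 - 23*s^2 + 7*s)
The result of step 3 is T(s) in lowest terms. Its denominator has leading coefficient 24; dividing the denominator through by 24 makes it monic.

Therefore the answer is s^6 + 31*s^5/12 + 2*s^4/3 - 49*s^3/24 - 23*s^2/24 + 7*s/24.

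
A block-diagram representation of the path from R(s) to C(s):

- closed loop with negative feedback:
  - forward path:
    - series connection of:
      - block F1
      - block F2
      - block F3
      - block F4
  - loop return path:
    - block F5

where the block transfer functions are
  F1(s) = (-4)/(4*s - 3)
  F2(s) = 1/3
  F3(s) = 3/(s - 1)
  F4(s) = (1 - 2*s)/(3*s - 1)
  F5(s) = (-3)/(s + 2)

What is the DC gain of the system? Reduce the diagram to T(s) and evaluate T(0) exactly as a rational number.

The answer is -4/3.

Reasoning:
Step 1 - multiply F1, F2, F3, F4 (series) = (8*s - 4)/(12*s^3 - 25*s^2 + 16*s - 3)
Step 2 - apply the feedback formula to (F1*F2*F3*F4), F5 = (8*s^2 + 12*s - 8)/(12*s^4 - s^3 - 34*s^2 + 5*s + 6)
DC gain: substitute s = 0 into T(s) from step 2: T(0) = -8/6 = -4/3.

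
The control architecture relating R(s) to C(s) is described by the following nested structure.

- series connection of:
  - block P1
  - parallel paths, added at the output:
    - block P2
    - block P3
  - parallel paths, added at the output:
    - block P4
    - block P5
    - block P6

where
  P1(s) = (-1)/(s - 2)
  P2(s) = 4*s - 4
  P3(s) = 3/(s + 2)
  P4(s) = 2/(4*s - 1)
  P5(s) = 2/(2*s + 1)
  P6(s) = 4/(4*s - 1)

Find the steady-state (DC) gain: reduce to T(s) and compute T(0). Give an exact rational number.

[1] combine P2, P3 in parallel gives (4*s^2 + 4*s - 5)/(s + 2)
[2] parallel reduction of P4, P5, P6 gives (20*s + 4)/(8*s^2 + 2*s - 1)
[3] series reduction of P1, (P2+P3), (P4+P5+P6) gives (-80*s^3 - 96*s^2 + 84*s + 20)/(8*s^4 + 2*s^3 - 33*s^2 - 8*s + 4)
That last expression is T(s); at s = 0 only the constant terms survive, so T(0) = 20/4 = 5.

Final answer: 5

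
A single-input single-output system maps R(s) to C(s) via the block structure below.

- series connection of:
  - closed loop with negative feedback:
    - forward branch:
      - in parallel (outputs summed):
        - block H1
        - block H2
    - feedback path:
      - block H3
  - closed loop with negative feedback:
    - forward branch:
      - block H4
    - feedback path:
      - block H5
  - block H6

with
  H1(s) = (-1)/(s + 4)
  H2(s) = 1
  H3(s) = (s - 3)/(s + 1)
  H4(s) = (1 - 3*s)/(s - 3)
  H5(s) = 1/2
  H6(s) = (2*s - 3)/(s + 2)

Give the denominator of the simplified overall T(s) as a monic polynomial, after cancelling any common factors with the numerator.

1. sum the parallel branches H1, H2; result (s + 3)/(s + 4)
2. close the feedback loop around (H1+H2), H3; result (s^2 + 4*s + 3)/(2*s^2 + 5*s - 5)
3. apply the feedback formula to H4, H5; result (6*s - 2)/(s + 5)
4. cascade [(H1+H2)/(1+(H1+H2)*H3)], [H4/(1+H4*H5)], H6; result (12*s^4 + 26*s^3 - 46*s^2 - 42*s + 18)/(2*s^4 + 19*s^3 + 50*s^2 + 15*s - 50)
Step 4 gives the fully reduced T(s), with no common factor left to cancel. The denominator's leading coefficient is 2, so divide each of its coefficients by 2 to get the monic form.

Final answer: s^4 + 19*s^3/2 + 25*s^2 + 15*s/2 - 25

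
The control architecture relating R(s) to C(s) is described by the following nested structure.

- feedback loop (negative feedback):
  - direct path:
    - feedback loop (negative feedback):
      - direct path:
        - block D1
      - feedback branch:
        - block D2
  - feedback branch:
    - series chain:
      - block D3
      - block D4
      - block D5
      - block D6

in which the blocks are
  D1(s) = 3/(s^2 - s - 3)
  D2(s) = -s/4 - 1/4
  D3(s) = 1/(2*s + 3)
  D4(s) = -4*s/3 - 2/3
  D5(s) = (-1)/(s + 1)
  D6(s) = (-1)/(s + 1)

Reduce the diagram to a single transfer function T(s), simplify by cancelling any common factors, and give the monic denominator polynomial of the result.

Reducing step by step:

Step 1. collapse the loop (D1 forward, D2 return), giving 12/(4*s^2 - 7*s - 15)
Step 2. series reduction of D3, D4, D5, D6, giving (-4*s - 2)/(6*s^3 + 21*s^2 + 24*s + 9)
Step 3. apply the feedback formula to [D1/(1+D1*D2)], (D3*D4*D5*D6), giving (24*s^3 + 84*s^2 + 96*s + 36)/(8*s^5 + 14*s^4 - 47*s^3 - 149*s^2 - 157*s - 53)
T(s) is the step-3 result (common factors already cancelled). Leading coefficient of the denominator: 8. Divide through by 8 for the monic polynomial.

Answer: s^5 + 7*s^4/4 - 47*s^3/8 - 149*s^2/8 - 157*s/8 - 53/8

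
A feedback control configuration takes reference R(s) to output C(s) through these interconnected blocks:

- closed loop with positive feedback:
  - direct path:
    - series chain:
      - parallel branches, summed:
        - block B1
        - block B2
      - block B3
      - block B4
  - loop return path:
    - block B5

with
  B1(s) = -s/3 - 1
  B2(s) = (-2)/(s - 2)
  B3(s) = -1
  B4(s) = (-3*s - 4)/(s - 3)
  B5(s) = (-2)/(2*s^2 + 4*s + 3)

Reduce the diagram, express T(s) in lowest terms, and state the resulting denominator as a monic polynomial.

Reducing step by step:

(1) reduce the parallel group B1, B2; result (-s^2 - s)/(3*s - 6)
(2) multiply (B1+B2), B3, B4 (series); result (-3*s^3 - 7*s^2 - 4*s)/(3*s^2 - 15*s + 18)
(3) apply the feedback formula to ((B1+B2)*B3*B4), B5; result (-6*s^5 - 26*s^4 - 45*s^3 - 37*s^2 - 12*s)/(6*s^4 - 24*s^3 - 29*s^2 + 19*s + 54)
T(s) is the step-3 result (common factors already cancelled). Leading coefficient of the denominator: 6. Divide through by 6 for the monic polynomial.

Answer: s^4 - 4*s^3 - 29*s^2/6 + 19*s/6 + 9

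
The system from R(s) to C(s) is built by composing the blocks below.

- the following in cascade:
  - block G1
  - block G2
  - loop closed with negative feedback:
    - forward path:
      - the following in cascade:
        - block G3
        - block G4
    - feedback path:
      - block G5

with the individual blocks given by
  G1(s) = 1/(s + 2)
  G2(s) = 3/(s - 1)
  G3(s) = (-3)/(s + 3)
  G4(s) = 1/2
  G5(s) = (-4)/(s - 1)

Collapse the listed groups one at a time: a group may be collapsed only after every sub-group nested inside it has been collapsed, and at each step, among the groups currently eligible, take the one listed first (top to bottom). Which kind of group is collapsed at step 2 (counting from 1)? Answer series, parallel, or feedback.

Step 1 - multiply G3, G4 (series)
Step 2 - collapse the loop ((G3*G4) forward, G5 return)
Step 3 - combine G1, G2, [(G3*G4)/(1+(G3*G4)*G5)] in series
At step 2 the group reduced is feedback.

Hence the answer: feedback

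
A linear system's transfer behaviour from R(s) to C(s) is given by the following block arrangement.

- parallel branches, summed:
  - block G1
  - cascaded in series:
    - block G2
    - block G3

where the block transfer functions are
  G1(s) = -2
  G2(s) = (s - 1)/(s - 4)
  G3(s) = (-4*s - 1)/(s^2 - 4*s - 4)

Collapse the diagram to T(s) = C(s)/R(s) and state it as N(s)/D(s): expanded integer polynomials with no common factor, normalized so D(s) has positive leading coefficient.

Step 1 - cascade G2, G3 gives (-4*s^2 + 3*s + 1)/(s^3 - 8*s^2 + 12*s + 16)
Step 2 - sum the parallel branches G1, (G2*G3) - this is the overall T(s), already in the required normalized form

Therefore the answer is (-2*s^3 + 12*s^2 - 21*s - 31)/(s^3 - 8*s^2 + 12*s + 16).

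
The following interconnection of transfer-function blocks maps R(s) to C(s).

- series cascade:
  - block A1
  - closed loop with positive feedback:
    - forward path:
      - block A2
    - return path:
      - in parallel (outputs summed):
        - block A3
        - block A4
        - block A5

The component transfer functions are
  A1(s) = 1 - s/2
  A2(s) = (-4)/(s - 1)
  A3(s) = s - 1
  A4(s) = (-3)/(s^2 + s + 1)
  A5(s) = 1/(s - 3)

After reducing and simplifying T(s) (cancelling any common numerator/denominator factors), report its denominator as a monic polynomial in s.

Reducing step by step:

Step 1. sum the parallel branches A3, A4, A5 gives (s^4 - 3*s^3 + s^2 - 3*s + 13)/(s^3 - 2*s^2 - 2*s - 3)
Step 2. collapse the loop (A2 forward, (A3+A4+A5) return) gives (-4*s^3 + 8*s^2 + 8*s + 12)/(5*s^4 - 15*s^3 + 4*s^2 - 13*s + 55)
Step 3. combine A1, [A2/(1-A2*(A3+A4+A5))] in series gives (2*s^4 - 8*s^3 + 4*s^2 + 2*s + 12)/(5*s^4 - 15*s^3 + 4*s^2 - 13*s + 55)
No further cancellation is possible in the step-3 result, so that is T(s). Its denominator becomes monic after dividing by the leading coefficient 5.

Answer: s^4 - 3*s^3 + 4*s^2/5 - 13*s/5 + 11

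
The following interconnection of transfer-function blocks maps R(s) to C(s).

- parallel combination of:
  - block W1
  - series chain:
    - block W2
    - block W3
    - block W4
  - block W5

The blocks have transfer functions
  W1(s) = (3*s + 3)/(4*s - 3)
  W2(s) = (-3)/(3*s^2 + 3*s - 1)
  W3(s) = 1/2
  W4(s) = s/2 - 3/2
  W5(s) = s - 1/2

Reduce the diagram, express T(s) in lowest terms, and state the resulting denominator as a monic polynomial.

(1) multiply W2, W3, W4 (series) -> (9 - 3*s)/(12*s^2 + 12*s - 4)
(2) combine W1, (W2*W3*W4), W5 in parallel -> (48*s^4 + 24*s^3 + 2*s^2 + 107*s - 45)/(48*s^3 + 12*s^2 - 52*s + 12)
Step 2 gives the fully reduced T(s), with no common factor left to cancel. The denominator's leading coefficient is 48, so divide each of its coefficients by 48 to get the monic form.

Hence the answer: s^3 + s^2/4 - 13*s/12 + 1/4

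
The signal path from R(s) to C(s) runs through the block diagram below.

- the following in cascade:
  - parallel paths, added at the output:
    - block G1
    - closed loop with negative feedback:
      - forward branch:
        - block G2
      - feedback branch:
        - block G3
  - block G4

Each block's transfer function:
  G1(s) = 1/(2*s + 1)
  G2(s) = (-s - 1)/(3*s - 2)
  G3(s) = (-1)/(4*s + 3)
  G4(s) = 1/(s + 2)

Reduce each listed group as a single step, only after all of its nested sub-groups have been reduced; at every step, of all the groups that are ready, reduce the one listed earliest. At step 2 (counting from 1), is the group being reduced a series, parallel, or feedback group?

Step 1 - reduce the feedback loop with forward G2 and return G3
Step 2 - combine G1, [G2/(1+G2*G3)] in parallel
Step 3 - multiply (G1+[G2/(1+G2*G3)]), G4 (series)
Step 2 collapses a parallel group.

Therefore the answer is parallel.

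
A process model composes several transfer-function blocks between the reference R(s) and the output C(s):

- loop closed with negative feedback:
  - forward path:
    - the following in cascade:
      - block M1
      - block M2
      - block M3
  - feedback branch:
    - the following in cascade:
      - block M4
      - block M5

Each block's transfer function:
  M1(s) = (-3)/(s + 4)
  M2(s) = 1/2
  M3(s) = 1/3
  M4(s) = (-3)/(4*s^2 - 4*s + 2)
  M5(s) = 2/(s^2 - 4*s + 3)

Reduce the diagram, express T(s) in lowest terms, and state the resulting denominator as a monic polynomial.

First reduce the diagram to T(s).

Step 1. reduce the series chain M1, M2, M3 = (-1)/(2*s + 8)
Step 2. combine M4, M5 in series = (-3)/(2*s^4 - 10*s^3 + 15*s^2 - 10*s + 3)
Step 3. close the feedback loop around (M1*M2*M3), (M4*M5) = (-2*s^4 + 10*s^3 - 15*s^2 + 10*s - 3)/(4*s^5 - 4*s^4 - 50*s^3 + 100*s^2 - 74*s + 27)
T(s) is the step-3 result (common factors already cancelled). Leading coefficient of the denominator: 4. Divide through by 4 for the monic polynomial.

Answer: s^5 - s^4 - 25*s^3/2 + 25*s^2 - 37*s/2 + 27/4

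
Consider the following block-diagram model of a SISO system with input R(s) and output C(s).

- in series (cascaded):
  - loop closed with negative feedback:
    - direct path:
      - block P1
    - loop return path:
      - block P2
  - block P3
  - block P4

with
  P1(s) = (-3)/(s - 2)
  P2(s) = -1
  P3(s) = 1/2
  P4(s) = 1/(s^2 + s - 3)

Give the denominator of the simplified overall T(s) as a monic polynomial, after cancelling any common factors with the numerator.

(1) apply the feedback formula to P1, P2 gives (-3)/(s + 1)
(2) combine [P1/(1+P1*P2)], P3, P4 in series gives (-3)/(2*s^3 + 4*s^2 - 4*s - 6)
No further cancellation is possible in the step-2 result, so that is T(s). Its denominator becomes monic after dividing by the leading coefficient 2.

Hence the answer: s^3 + 2*s^2 - 2*s - 3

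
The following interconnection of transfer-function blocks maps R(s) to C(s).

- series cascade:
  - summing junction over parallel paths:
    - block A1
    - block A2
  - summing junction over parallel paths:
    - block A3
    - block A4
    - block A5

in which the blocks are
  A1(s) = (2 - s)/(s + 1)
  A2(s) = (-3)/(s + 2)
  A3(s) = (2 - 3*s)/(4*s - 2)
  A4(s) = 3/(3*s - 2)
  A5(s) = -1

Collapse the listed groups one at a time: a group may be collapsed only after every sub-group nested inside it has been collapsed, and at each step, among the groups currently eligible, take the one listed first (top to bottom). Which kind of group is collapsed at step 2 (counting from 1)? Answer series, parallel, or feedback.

Reducing step by step:

(1) parallel reduction of A1, A2
(2) add A3, A4, A5 (parallel)
(3) combine (A1+A2), (A3+A4+A5) in series
At step 2 the group reduced is parallel.

Answer: parallel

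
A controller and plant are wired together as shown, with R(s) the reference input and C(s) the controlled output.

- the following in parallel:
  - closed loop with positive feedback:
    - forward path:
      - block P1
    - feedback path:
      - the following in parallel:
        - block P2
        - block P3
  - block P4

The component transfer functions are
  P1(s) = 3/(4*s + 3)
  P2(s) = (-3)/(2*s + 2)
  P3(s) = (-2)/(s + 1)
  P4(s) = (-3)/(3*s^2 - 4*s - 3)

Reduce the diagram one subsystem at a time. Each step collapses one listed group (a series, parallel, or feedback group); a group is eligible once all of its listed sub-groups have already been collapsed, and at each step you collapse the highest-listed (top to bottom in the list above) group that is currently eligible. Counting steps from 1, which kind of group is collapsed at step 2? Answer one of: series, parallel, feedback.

(1) reduce the parallel group P2, P3
(2) collapse the loop (P1 forward, (P2+P3) return)
(3) combine [P1/(1-P1*(P2+P3))], P4 in parallel
The group at step 2 is a feedback group.

Final answer: feedback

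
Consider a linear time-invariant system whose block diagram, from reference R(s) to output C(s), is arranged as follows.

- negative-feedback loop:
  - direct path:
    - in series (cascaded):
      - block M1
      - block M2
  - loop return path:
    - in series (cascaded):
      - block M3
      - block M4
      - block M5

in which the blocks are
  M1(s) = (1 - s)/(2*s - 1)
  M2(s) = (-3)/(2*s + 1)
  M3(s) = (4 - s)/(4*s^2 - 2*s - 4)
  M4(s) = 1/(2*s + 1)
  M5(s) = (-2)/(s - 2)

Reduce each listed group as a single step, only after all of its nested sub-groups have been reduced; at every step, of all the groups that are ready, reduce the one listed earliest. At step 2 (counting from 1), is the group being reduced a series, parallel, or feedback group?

(1) reduce the series chain M1, M2
(2) series reduction of M3, M4, M5
(3) reduce the feedback loop with forward (M1*M2) and return (M3*M4*M5)
Step 2 collapses a series group.

Therefore the answer is series.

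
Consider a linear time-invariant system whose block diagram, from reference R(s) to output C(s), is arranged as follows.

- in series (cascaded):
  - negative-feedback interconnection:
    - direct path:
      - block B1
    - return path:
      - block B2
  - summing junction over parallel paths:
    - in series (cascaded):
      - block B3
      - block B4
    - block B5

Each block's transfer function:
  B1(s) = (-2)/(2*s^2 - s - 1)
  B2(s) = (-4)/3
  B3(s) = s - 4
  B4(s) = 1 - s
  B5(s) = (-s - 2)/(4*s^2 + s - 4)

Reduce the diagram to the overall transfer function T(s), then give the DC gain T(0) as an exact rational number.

Step 1 - apply the feedback formula to B1, B2 gives (-6)/(6*s^2 - 3*s + 5)
Step 2 - series reduction of B3, B4 gives -s^2 + 5*s - 4
Step 3 - combine (B3*B4), B5 in parallel gives (-4*s^4 + 19*s^3 - 7*s^2 - 25*s + 14)/(4*s^2 + s - 4)
Step 4 - reduce the series chain [B1/(1+B1*B2)], ((B3*B4)+B5) gives (24*s^4 - 114*s^3 + 42*s^2 + 150*s - 84)/(24*s^4 - 6*s^3 - 7*s^2 + 17*s - 20)
Evaluating the step-4 result (the overall T(s)) at s = 0 gives T(0) = -84/(-20) = 21/5.

Final answer: 21/5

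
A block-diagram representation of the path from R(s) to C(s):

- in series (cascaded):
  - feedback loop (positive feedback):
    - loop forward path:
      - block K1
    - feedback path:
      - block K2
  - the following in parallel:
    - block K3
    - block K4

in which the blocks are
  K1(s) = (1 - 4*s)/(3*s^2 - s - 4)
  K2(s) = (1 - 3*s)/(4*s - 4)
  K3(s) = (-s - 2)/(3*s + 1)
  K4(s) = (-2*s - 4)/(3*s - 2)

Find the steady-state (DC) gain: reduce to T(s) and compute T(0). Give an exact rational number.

Reducing step by step:

(1) close the feedback loop around K1, K2: (-16*s^2 + 20*s - 4)/(12*s^3 - 28*s^2 - 5*s + 15)
(2) reduce the parallel group K3, K4: (-9*s^2 - 18*s)/(9*s^2 - 3*s - 2)
(3) combine [K1/(1-K1*K2)], (K3+K4) in series: (144*s^4 + 108*s^3 - 324*s^2 + 72*s)/(108*s^5 - 288*s^4 + 15*s^3 + 206*s^2 - 35*s - 30)
Step 3 gives the overall T(s). Then T(0) = 0/(-30) = 0.

Answer: 0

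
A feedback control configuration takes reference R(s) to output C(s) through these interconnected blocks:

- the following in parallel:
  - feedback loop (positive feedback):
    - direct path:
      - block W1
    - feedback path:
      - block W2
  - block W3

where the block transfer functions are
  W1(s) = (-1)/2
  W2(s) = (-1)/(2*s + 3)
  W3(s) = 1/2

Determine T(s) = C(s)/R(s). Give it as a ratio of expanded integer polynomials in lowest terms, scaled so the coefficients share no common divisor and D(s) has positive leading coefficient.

(1) collapse the loop (W1 forward, W2 return): (-2*s - 3)/(4*s + 5)
(2) add [W1/(1-W1*W2)], W3 (parallel) - this is the overall T(s), already in the required normalized form

Hence the answer: (-1)/(8*s + 10)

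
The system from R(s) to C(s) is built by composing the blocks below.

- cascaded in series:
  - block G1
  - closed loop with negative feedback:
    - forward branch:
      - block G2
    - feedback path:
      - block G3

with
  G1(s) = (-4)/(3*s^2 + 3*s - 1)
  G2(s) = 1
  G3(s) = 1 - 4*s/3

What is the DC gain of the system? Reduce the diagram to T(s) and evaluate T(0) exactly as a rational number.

Step 1 - reduce the feedback loop with forward G2 and return G3: (-3)/(4*s - 6)
Step 2 - cascade G1, [G2/(1+G2*G3)]: 6/(6*s^3 - 3*s^2 - 11*s + 3)
Step 2 gives the overall T(s). Then T(0) = 6/3 = 2.

Final answer: 2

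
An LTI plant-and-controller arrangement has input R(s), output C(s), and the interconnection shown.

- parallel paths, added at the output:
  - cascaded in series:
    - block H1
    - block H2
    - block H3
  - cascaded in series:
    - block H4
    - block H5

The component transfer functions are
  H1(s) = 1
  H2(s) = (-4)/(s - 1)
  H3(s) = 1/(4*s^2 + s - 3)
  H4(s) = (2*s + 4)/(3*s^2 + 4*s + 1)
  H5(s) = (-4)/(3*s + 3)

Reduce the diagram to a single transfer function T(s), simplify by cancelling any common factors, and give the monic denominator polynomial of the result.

[1] cascade H1, H2, H3: (-4)/(4*s^3 - 3*s^2 - 4*s + 3)
[2] multiply H4, H5 (series): (-8*s - 16)/(9*s^3 + 21*s^2 + 15*s + 3)
[3] parallel reduction of (H1*H2*H3), (H4*H5): (-32*s^3 - 44*s^2 + 40*s - 60)/(36*s^5 + 21*s^4 - 60*s^3 - 30*s^2 + 24*s + 9)
No further cancellation is possible in the step-3 result, so that is T(s). Its denominator becomes monic after dividing by the leading coefficient 36.

Therefore the answer is s^5 + 7*s^4/12 - 5*s^3/3 - 5*s^2/6 + 2*s/3 + 1/4.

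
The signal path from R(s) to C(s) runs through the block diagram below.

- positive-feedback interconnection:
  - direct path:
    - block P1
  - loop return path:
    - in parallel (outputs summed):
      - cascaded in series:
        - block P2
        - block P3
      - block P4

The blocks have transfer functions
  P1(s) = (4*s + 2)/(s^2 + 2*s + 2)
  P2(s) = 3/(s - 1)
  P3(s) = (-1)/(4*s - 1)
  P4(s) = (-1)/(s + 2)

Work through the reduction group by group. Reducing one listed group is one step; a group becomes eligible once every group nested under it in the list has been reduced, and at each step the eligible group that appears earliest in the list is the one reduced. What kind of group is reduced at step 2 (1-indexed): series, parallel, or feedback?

Step 1: combine P2, P3 in series
Step 2: reduce the parallel group (P2*P3), P4
Step 3: collapse the loop (P1 forward, ((P2*P3)+P4) return)
At step 2 the group reduced is parallel.

Therefore the answer is parallel.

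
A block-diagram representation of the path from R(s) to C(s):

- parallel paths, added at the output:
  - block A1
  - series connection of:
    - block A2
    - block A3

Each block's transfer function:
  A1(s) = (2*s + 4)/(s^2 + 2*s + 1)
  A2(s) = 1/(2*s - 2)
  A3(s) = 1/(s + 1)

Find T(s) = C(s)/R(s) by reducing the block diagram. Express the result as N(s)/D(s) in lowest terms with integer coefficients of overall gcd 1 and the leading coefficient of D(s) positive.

(1) multiply A2, A3 (series); result 1/(2*s^2 - 2)
(2) sum the parallel branches A1, (A2*A3) - this is the overall T(s), already in the required normalized form

Hence the answer: (4*s^2 + 5*s - 7)/(2*s^3 + 2*s^2 - 2*s - 2)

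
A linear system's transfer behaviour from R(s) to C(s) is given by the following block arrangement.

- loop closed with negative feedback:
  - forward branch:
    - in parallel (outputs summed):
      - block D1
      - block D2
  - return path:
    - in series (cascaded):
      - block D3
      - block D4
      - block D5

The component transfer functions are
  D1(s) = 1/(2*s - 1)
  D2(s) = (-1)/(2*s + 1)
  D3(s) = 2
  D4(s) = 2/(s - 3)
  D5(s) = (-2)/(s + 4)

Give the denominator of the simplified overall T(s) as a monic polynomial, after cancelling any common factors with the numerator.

Answer: s^4 + s^3 - 49*s^2/4 - s/4 - 1

Working:
(1) reduce the parallel group D1, D2 gives 2/(4*s^2 - 1)
(2) series reduction of D3, D4, D5 gives (-8)/(s^2 + s - 12)
(3) collapse the loop ((D1+D2) forward, (D3*D4*D5) return) gives (2*s^2 + 2*s - 24)/(4*s^4 + 4*s^3 - 49*s^2 - s - 4)
T(s) is the step-3 result (common factors already cancelled). Leading coefficient of the denominator: 4. Divide through by 4 for the monic polynomial.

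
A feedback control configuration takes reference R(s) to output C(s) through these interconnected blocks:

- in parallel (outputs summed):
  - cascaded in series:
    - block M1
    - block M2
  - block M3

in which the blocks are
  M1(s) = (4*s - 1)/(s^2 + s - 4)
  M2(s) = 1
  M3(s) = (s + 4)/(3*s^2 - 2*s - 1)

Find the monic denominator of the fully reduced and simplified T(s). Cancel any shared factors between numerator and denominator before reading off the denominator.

The answer is s^4 + s^3/3 - 5*s^2 + 7*s/3 + 4/3.

Reasoning:
1. reduce the series chain M1, M2; result (4*s - 1)/(s^2 + s - 4)
2. combine (M1*M2), M3 in parallel; result (13*s^3 - 6*s^2 - 2*s - 15)/(3*s^4 + s^3 - 15*s^2 + 7*s + 4)
That last expression is T(s), already simplified. Scaling its denominator by 1/3 (the reciprocal of the leading coefficient) yields the monic denominator.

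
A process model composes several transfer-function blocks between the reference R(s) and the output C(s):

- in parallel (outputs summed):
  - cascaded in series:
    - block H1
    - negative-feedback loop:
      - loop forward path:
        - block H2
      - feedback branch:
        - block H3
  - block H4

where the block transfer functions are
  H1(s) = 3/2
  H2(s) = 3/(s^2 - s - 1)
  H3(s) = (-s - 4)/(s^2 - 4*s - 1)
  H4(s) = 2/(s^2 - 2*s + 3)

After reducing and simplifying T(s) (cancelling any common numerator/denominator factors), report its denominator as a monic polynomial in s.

Step 1 - reduce the feedback loop with forward H2 and return H3 = (3*s^2 - 12*s - 3)/(s^4 - 5*s^3 + 2*s^2 + 2*s - 11)
Step 2 - cascade H1, [H2/(1+H2*H3)] = (9*s^2 - 36*s - 9)/(2*s^4 - 10*s^3 + 4*s^2 + 4*s - 22)
Step 3 - parallel reduction of (H1*[H2/(1+H2*H3)]), H4 = (13*s^4 - 74*s^3 + 98*s^2 - 82*s - 71)/(2*s^6 - 14*s^5 + 30*s^4 - 34*s^3 - 18*s^2 + 56*s - 66)
T(s) is the step-3 result (common factors already cancelled). Leading coefficient of the denominator: 2. Divide through by 2 for the monic polynomial.

Final answer: s^6 - 7*s^5 + 15*s^4 - 17*s^3 - 9*s^2 + 28*s - 33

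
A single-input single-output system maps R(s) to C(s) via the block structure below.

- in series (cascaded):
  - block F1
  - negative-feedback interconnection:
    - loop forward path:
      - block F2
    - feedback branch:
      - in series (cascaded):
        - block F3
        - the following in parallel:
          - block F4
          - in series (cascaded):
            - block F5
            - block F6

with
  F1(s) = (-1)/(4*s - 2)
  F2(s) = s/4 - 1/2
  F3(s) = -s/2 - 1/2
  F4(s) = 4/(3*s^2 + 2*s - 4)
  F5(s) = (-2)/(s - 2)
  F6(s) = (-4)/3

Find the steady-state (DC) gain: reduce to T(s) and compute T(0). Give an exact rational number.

1. cascade F5, F6: 8/(3*s - 6)
2. sum the parallel branches F4, (F5*F6): (24*s^2 + 28*s - 56)/(9*s^3 - 12*s^2 - 24*s + 24)
3. series reduction of F3, (F4+(F5*F6)): (-12*s^3 - 26*s^2 + 14*s + 28)/(9*s^3 - 12*s^2 - 24*s + 24)
4. close the feedback loop around F2, (F3*(F4+(F5*F6))): (-9*s^2 - 6*s + 12)/(12*s^2 + 14*s - 10)
5. combine F1, [F2/(1+F2*(F3*(F4+(F5*F6))))] in series: (9*s^2 + 6*s - 12)/(48*s^3 + 32*s^2 - 68*s + 20)
DC gain: substitute s = 0 into T(s) from step 5: T(0) = -12/20 = -3/5.

Answer: -3/5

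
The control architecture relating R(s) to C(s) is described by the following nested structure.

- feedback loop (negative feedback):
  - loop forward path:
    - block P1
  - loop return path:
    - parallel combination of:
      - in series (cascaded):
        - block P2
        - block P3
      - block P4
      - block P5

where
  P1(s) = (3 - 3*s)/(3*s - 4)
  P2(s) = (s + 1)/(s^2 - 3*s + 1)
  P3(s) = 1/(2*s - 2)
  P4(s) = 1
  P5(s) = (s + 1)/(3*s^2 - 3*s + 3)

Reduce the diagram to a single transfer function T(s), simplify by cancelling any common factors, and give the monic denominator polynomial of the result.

Answer: s^4 - 11*s^3/4 + 5*s^2/2 - s/2 + 3/4

Working:
(1) multiply P2, P3 (series), giving (s + 1)/(2*s^3 - 8*s^2 + 8*s - 2)
(2) sum the parallel branches (P2*P3), P4, P5, giving (6*s^5 - 28*s^4 + 51*s^3 - 54*s^2 + 36*s - 5)/(6*s^5 - 30*s^4 + 54*s^3 - 54*s^2 + 30*s - 6)
(3) apply the feedback formula to P1, ((P2*P3)+P4+P5), giving (6*s^5 - 30*s^4 + 54*s^3 - 54*s^2 + 30*s - 6)/(4*s^4 - 11*s^3 + 10*s^2 - 2*s + 3)
Step 3 gives the fully reduced T(s), with no common factor left to cancel. The denominator's leading coefficient is 4, so divide each of its coefficients by 4 to get the monic form.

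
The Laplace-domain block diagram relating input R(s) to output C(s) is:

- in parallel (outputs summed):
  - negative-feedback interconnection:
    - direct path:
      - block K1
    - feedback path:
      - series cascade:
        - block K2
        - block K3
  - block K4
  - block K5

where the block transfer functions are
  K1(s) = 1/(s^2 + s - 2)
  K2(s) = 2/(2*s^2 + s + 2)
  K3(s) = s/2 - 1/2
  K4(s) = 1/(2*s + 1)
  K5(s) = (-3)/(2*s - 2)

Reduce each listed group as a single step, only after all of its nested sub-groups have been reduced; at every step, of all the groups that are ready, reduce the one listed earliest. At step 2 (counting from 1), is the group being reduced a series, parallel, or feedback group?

Reducing step by step:

Step 1: combine K2, K3 in series
Step 2: reduce the feedback loop with forward K1 and return (K2*K3)
Step 3: reduce the parallel group [K1/(1+K1*(K2*K3))], K4, K5
Step 2 collapses a feedback group.

Answer: feedback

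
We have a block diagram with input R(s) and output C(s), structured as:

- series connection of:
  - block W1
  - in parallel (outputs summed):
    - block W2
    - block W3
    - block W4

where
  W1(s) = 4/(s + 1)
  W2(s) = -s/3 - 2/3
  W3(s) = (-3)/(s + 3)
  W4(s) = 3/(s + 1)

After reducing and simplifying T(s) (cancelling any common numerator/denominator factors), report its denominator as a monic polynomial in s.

First reduce the diagram to T(s).

1. add W2, W3, W4 (parallel) gives (-s^3 - 6*s^2 - 11*s + 12)/(3*s^2 + 12*s + 9)
2. reduce the series chain W1, (W2+W3+W4) gives (-4*s^3 - 24*s^2 - 44*s + 48)/(3*s^3 + 15*s^2 + 21*s + 9)
Step 2 gives the fully reduced T(s), with no common factor left to cancel. The denominator's leading coefficient is 3, so divide each of its coefficients by 3 to get the monic form.

Answer: s^3 + 5*s^2 + 7*s + 3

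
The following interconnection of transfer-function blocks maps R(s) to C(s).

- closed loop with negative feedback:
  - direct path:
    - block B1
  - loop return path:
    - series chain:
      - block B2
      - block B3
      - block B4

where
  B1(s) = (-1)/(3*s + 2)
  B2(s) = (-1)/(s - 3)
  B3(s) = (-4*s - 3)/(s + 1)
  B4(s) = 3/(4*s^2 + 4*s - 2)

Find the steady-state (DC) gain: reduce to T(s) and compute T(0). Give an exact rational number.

1. series reduction of B2, B3, B4 -> (12*s + 9)/(4*s^4 - 4*s^3 - 22*s^2 - 8*s + 6)
2. reduce the feedback loop with forward B1 and return (B2*B3*B4) -> (-4*s^4 + 4*s^3 + 22*s^2 + 8*s - 6)/(12*s^5 - 4*s^4 - 74*s^3 - 68*s^2 - 10*s + 3)
Step 2 gives the overall T(s). Then T(0) = -6/3 = -2.

Answer: -2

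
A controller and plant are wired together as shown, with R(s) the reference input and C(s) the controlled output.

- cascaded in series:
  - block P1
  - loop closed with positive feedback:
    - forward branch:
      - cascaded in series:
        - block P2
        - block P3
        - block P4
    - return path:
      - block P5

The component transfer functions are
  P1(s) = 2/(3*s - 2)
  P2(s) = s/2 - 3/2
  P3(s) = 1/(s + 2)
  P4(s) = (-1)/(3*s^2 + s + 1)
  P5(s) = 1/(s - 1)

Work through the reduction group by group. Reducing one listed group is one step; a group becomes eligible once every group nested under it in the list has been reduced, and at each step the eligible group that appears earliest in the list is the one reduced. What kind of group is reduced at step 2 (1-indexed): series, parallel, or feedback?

Reducing step by step:

Step 1: multiply P2, P3, P4 (series)
Step 2: close the feedback loop around (P2*P3*P4), P5
Step 3: reduce the series chain P1, [(P2*P3*P4)/(1-(P2*P3*P4)*P5)]
The group at step 2 is a feedback group.

Answer: feedback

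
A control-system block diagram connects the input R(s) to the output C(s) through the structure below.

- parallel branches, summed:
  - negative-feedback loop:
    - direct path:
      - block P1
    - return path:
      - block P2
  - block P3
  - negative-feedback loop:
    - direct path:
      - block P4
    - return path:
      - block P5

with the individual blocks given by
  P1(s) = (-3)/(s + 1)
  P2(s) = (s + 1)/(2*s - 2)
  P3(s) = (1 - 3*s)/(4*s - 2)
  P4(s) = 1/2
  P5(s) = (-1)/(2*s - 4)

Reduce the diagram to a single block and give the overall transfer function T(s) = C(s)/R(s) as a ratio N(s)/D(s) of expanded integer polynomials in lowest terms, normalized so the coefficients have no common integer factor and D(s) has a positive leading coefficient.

Answer: (-8*s^4 - 62*s^3 + 345*s^2 - 424*s + 113)/(32*s^4 - 136*s^3 + 88*s^2 + 166*s - 90)

Working:
[1] close the feedback loop around P1, P2 gives (6 - 6*s)/(2*s^2 - 3*s - 5)
[2] apply the feedback formula to P4, P5 gives (2*s - 4)/(4*s - 9)
[3] parallel reduction of [P1/(1+P1*P2)], P3, [P4/(1+P4*P5)]; the result is T(s) itself (integer coefficients, no common factor, positive leading denominator coefficient)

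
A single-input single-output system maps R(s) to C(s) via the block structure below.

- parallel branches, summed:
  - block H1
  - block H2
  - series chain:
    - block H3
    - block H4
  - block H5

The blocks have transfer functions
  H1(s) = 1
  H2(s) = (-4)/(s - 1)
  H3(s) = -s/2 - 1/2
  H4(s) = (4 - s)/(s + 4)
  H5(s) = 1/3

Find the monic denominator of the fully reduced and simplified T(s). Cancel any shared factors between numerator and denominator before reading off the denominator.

Step 1. series reduction of H3, H4; result (s^2 - 3*s - 4)/(2*s + 8)
Step 2. sum the parallel branches H1, H2, (H3*H4), H5; result (3*s^3 - 4*s^2 - 3*s - 116)/(6*s^2 + 18*s - 24)
T(s) is the step-2 result (common factors already cancelled). Leading coefficient of the denominator: 6. Divide through by 6 for the monic polynomial.

Answer: s^2 + 3*s - 4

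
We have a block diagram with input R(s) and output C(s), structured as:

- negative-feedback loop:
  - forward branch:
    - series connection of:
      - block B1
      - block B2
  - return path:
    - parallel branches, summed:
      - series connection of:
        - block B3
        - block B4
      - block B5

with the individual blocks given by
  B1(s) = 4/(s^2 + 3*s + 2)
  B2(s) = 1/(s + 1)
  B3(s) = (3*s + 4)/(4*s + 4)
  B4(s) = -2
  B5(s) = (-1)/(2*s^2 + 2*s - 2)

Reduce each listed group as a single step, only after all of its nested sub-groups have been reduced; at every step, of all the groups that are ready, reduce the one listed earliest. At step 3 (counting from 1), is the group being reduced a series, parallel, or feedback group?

Step 1 - reduce the series chain B1, B2
Step 2 - cascade B3, B4
Step 3 - sum the parallel branches (B3*B4), B5
Step 4 - close the feedback loop around (B1*B2), ((B3*B4)+B5)
Step 3: parallel.

Answer: parallel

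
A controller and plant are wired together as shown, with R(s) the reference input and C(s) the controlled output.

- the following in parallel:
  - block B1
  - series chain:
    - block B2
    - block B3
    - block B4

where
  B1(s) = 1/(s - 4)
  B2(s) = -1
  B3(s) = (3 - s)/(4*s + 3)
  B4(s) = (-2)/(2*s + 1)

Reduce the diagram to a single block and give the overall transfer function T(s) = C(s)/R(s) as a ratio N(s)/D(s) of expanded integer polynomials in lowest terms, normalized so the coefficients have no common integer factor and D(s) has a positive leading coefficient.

The answer is (6*s^2 + 24*s - 21)/(8*s^3 - 22*s^2 - 37*s - 12).

Reasoning:
[1] series reduction of B2, B3, B4; result (6 - 2*s)/(8*s^2 + 10*s + 3)
[2] combine B1, (B2*B3*B4) in parallel, giving the overall T(s)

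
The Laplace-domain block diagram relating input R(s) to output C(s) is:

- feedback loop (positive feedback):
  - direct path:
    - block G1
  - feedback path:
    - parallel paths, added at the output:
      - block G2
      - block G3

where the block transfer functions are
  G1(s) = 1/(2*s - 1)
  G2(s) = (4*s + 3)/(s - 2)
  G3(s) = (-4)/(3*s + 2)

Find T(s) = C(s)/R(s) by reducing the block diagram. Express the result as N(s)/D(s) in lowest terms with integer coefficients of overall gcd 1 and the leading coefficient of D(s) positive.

Answer: (3*s^2 - 4*s - 4)/(6*s^3 - 23*s^2 - 17*s - 10)

Working:
[1] reduce the parallel group G2, G3 -> (12*s^2 + 13*s + 14)/(3*s^2 - 4*s - 4)
[2] collapse the loop (G1 forward, (G2+G3) return); the result is T(s) itself (integer coefficients, no common factor, positive leading denominator coefficient)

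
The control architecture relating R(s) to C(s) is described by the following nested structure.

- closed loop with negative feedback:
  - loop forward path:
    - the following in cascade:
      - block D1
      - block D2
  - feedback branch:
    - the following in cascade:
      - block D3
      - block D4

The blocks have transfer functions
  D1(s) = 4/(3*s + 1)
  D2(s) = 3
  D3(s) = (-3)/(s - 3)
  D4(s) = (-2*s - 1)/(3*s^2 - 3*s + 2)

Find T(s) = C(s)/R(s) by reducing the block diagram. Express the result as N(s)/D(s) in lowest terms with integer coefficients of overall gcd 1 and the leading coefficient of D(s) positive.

Step 1. combine D1, D2 in series gives 12/(3*s + 1)
Step 2. combine D3, D4 in series gives (6*s + 3)/(3*s^3 - 12*s^2 + 11*s - 6)
Step 3. apply the feedback formula to (D1*D2), (D3*D4): this yields T(s), and no further normalization is needed

Final answer: (36*s^3 - 144*s^2 + 132*s - 72)/(9*s^4 - 33*s^3 + 21*s^2 + 65*s + 30)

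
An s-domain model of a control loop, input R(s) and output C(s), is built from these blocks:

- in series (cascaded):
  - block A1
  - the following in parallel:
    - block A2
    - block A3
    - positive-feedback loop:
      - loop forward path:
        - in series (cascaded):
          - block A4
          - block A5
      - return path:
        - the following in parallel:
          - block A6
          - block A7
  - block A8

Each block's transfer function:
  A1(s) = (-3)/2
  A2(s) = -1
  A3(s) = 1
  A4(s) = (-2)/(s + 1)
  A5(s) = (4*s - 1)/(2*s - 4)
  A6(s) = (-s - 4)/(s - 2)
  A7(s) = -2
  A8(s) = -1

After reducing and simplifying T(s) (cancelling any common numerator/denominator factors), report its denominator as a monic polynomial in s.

Answer: s^3 - 15*s^2 + 3*s + 4

Working:
Step 1: multiply A4, A5 (series) = (1 - 4*s)/(s^2 - s - 2)
Step 2: parallel reduction of A6, A7 = (-3*s)/(s - 2)
Step 3: reduce the feedback loop with forward (A4*A5) and return (A6+A7) = (-4*s^2 + 9*s - 2)/(s^3 - 15*s^2 + 3*s + 4)
Step 4: parallel reduction of A2, A3, [(A4*A5)/(1-(A4*A5)*(A6+A7))] = (-4*s^2 + 9*s - 2)/(s^3 - 15*s^2 + 3*s + 4)
Step 5: reduce the series chain A1, (A2+A3+[(A4*A5)/(1-(A4*A5)*(A6+A7))]), A8 = (-12*s^2 + 27*s - 6)/(2*s^3 - 30*s^2 + 6*s + 8)
The result of step 5 is T(s) in lowest terms. Its denominator has leading coefficient 2; dividing the denominator through by 2 makes it monic.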